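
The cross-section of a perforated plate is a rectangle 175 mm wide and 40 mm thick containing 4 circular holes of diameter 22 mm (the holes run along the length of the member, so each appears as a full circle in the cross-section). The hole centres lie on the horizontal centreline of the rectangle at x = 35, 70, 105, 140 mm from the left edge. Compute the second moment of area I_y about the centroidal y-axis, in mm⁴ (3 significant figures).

I_y ≈ 1.55 × 10⁷ mm⁴

Split into non-overlapping primitives; take the origin at the lower-left of the bounding box.
Plate: 175 × 40, A = 7 000 mm², x = 87.5 mm, Ī = 17 864 583 mm⁴.
Hole 1 (subtracted): ⌀22, A = 380.13 mm², x = 35 mm, Ī = 11 499 mm⁴.
Hole 2 (subtracted): ⌀22, A = 380.13 mm², x = 70 mm, Ī = 11 499 mm⁴.
Hole 3 (subtracted): ⌀22, A = 380.13 mm², x = 105 mm, Ī = 11 499 mm⁴.
Hole 4 (subtracted): ⌀22, A = 380.13 mm², x = 140 mm, Ī = 11 499 mm⁴.
By symmetry the centroid is at mid-width, x̄ = 87.5 mm.
Transfer each piece to the centroidal y-axis using Ī + A·d² with d = x − 87.5:
  plate: d = 0 mm → contributes +17 864 583 mm⁴
  hole 1: d = -52.5 mm → contributes −1 059 240 mm⁴
  hole 2: d = -17.5 mm → contributes −127 915 mm⁴
  hole 3: d = 17.5 mm → contributes −127 915 mm⁴
  hole 4: d = 52.5 mm → contributes −1 059 240 mm⁴
Total I = 15 490 274 mm⁴.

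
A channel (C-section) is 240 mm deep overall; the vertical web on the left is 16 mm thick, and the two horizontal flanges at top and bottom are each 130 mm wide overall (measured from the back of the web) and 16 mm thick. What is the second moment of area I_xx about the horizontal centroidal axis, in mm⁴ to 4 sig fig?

Split into non-overlapping primitives; take the origin at the lower-left of the bounding box.
Web: 16 × 240, A = 3 840 mm², y = 120 mm, Ī = 18 432 000 mm⁴.
Top flange (beyond web): 114 × 16, A = 1 824 mm², y = 232 mm, Ī = 38 912 mm⁴.
Bottom flange (beyond web): 114 × 16, A = 1 824 mm², y = 8 mm, Ī = 38 912 mm⁴.
By symmetry the centroid is at mid-height, ȳ = 120 mm.
Transfer each piece to the horizontal centroidal axis using Ī + A·d² with d = y − 120:
  web: d = 0 mm → contributes +18 432 000 mm⁴
  top flange (beyond web): d = 112 mm → contributes +22 919 168 mm⁴
  bottom flange (beyond web): d = -112 mm → contributes +22 919 168 mm⁴
Total I = 64 270 336 mm⁴.

I_xx ≈ 6.427 × 10⁷ mm⁴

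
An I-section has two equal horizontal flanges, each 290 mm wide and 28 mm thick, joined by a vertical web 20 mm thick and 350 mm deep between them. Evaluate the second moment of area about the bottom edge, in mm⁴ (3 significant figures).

I_base ≈ 1.61 × 10⁹ mm⁴

Split into non-overlapping primitives; take the origin at the lower-left of the bounding box.
Bottom flange: 290 × 28, A = 8 120 mm², y = 14 mm, Ī = 530 507 mm⁴.
Web: 20 × 350, A = 7 000 mm², y = 203 mm, Ī = 71 458 333 mm⁴.
Top flange: 290 × 28, A = 8 120 mm², y = 392 mm, Ī = 530 507 mm⁴.
Transfer each piece to a horizontal axis along the bottom face using Ī + A·d² with d = y − 0:
  bottom flange: d = 14 mm → contributes +2 122 027 mm⁴
  web: d = 203 mm → contributes +359 921 333 mm⁴
  top flange: d = 392 mm → contributes +1 248 282 187 mm⁴
Total I = 1 610 325 547 mm⁴.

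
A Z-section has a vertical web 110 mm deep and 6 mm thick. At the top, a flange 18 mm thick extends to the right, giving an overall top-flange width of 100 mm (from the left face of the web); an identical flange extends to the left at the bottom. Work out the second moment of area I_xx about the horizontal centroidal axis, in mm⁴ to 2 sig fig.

Split into non-overlapping primitives; take the origin at the lower-left of the bounding box.
Web: 6 × 110, A = 660 mm², y = 55 mm, Ī = 665 500 mm⁴.
Top flange (beyond web): 94 × 18, A = 1 692 mm², y = 101 mm, Ī = 45 684 mm⁴.
Bottom flange (beyond web): 94 × 18, A = 1 692 mm², y = 9 mm, Ī = 45 684 mm⁴.
Centroid: ȳ = ΣA·y / ΣA = 55 mm.
Transfer each piece to the horizontal centroidal axis using Ī + A·d² with d = y − 55:
  web: d = 0 mm → contributes +665 500 mm⁴
  top flange (beyond web): d = 46 mm → contributes +3 625 956 mm⁴
  bottom flange (beyond web): d = -46 mm → contributes +3 625 956 mm⁴
Total I = 7 917 412 mm⁴.

I_xx ≈ 7.9 × 10⁶ mm⁴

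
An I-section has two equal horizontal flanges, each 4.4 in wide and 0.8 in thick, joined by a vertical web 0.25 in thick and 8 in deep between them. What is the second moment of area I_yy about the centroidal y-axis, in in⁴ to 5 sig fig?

Break the section into simple shapes (no overlaps), measuring from the bottom-left corner of the bounding box.
Bottom flange: 4.4 × 0.8, A = 3.52 in², x = 2.2 in, Ī = 5.678933 in⁴.
Web: 0.25 × 8, A = 2 in², x = 2.2 in, Ī = 0.01041667 in⁴.
Top flange: 4.4 × 0.8, A = 3.52 in², x = 2.2 in, Ī = 5.678933 in⁴.
By symmetry the centroid is at mid-width, x̄ = 2.2 in.
All pieces are centred on the centroidal y-axis, so I = ΣĪ = 11.36828 in⁴.

I_yy ≈ 11.368 in⁴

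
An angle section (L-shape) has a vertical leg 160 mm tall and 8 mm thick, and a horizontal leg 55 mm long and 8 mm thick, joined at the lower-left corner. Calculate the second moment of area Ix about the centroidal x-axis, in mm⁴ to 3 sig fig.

Ix ≈ 4.41 × 10⁶ mm⁴

Treat the section as a set of non-overlapping primitives; coordinates are from the bounding-box lower-left.
Vertical leg: 8 × 160, A = 1 280 mm², y = 80 mm, Ī = 2 730 667 mm⁴.
Horizontal leg (remainder): 47 × 8, A = 376 mm², y = 4 mm, Ī = 2005.3 mm⁴.
Centroid: ȳ = ΣA·y / ΣA = 62.744 mm.
Transfer each piece to the centroidal x-axis using Ī + A·d² with d = y − 62.744:
  vertical leg: d = 17.256 mm → contributes +3 111 813 mm⁴
  horizontal leg (remainder): d = -58.744 mm → contributes +1 299 526 mm⁴
Total I = 4 411 339 mm⁴.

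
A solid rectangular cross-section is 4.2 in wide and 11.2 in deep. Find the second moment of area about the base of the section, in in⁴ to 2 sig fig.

The section: 4.2 × 11.2, A = 47.04 in², y = 5.6 in, Ī = 491.7 in⁴.
Transfer it to the base of the section using Ī + A·d² with d = y − 0:
  the section: d = 5.6 in → contributes +1 967 in⁴
Total I = 1 967 in⁴.

I_base ≈ 2000 in⁴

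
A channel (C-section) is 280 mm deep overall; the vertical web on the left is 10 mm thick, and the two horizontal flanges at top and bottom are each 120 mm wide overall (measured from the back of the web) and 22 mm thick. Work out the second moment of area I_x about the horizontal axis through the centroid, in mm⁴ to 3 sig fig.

Split into non-overlapping primitives; take the origin at the lower-left of the bounding box.
Web: 10 × 280, A = 2 800 mm², y = 140 mm, Ī = 18 293 333 mm⁴.
Top flange (beyond web): 110 × 22, A = 2 420 mm², y = 269 mm, Ī = 97 607 mm⁴.
Bottom flange (beyond web): 110 × 22, A = 2 420 mm², y = 11 mm, Ī = 97 607 mm⁴.
By symmetry the centroid is at mid-height, ȳ = 140 mm.
Transfer each piece to the horizontal axis through the centroid using Ī + A·d² with d = y − 140:
  web: d = 0 mm → contributes +18 293 333 mm⁴
  top flange (beyond web): d = 129 mm → contributes +40 368 827 mm⁴
  bottom flange (beyond web): d = -129 mm → contributes +40 368 827 mm⁴
Total I = 99 030 987 mm⁴.

I_x ≈ 9.90 × 10⁷ mm⁴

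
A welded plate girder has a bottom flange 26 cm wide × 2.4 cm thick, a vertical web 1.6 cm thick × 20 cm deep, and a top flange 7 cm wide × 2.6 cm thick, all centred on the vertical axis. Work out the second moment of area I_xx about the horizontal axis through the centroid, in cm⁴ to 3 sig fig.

Break the section into simple shapes (no overlaps), measuring from the bottom-left corner of the bounding box.
Bottom plate: 26 × 2.4, A = 62.4 cm², y = 1.2 cm, Ī = 29.952 cm⁴.
Web plate: 1.6 × 20, A = 32 cm², y = 12.4 cm, Ī = 1066.7 cm⁴.
Top plate: 7 × 2.6, A = 18.2 cm², y = 23.7 cm, Ī = 10.253 cm⁴.
Centroid: ȳ = ΣA·y / ΣA = 8.0197 cm.
Transfer each piece to the horizontal axis through the centroid using Ī + A·d² with d = y − 8.0197:
  bottom plate: d = -6.8197 cm → contributes +2932.1 cm⁴
  web plate: d = 4.3803 cm → contributes +1680.6 cm⁴
  top plate: d = 15.68 cm → contributes +4485.1 cm⁴
Total I = 9097.8 cm⁴.

I_xx ≈ 9100 cm⁴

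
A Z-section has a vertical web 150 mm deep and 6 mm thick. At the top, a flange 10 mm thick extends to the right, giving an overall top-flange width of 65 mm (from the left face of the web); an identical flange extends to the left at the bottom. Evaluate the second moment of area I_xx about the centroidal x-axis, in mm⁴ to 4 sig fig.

Break the section into simple shapes (no overlaps), measuring from the bottom-left corner of the bounding box.
Web: 6 × 150, A = 900 mm², y = 75 mm, Ī = 1 687 500 mm⁴.
Top flange (beyond web): 59 × 10, A = 590 mm², y = 145 mm, Ī = 4916.67 mm⁴.
Bottom flange (beyond web): 59 × 10, A = 590 mm², y = 5 mm, Ī = 4916.67 mm⁴.
Centroid: ȳ = ΣA·y / ΣA = 75 mm.
Transfer each piece to the centroidal x-axis using Ī + A·d² with d = y − 75:
  web: d = 0 mm → contributes +1 687 500 mm⁴
  top flange (beyond web): d = 70 mm → contributes +2 895 917 mm⁴
  bottom flange (beyond web): d = -70 mm → contributes +2 895 917 mm⁴
Total I = 7 479 333 mm⁴.

I_xx ≈ 7.479 × 10⁶ mm⁴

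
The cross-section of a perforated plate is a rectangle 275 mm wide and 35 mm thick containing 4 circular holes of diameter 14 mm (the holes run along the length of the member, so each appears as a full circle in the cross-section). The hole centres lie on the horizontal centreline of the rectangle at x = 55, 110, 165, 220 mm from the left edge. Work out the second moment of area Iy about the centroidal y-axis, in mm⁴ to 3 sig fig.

Split into non-overlapping primitives; take the origin at the lower-left of the bounding box.
Plate: 275 × 35, A = 9 625 mm², x = 137.5 mm, Ī = 60 657 552 mm⁴.
Hole 1 (subtracted): ⌀14, A = 153.94 mm², x = 55 mm, Ī = 1885.7 mm⁴.
Hole 2 (subtracted): ⌀14, A = 153.94 mm², x = 110 mm, Ī = 1885.7 mm⁴.
Hole 3 (subtracted): ⌀14, A = 153.94 mm², x = 165 mm, Ī = 1885.7 mm⁴.
Hole 4 (subtracted): ⌀14, A = 153.94 mm², x = 220 mm, Ī = 1885.7 mm⁴.
By symmetry the centroid is at mid-width, x̄ = 137.5 mm.
Transfer each piece to the centroidal y-axis using Ī + A·d² with d = x − 137.5:
  plate: d = 0 mm → contributes +60 657 552 mm⁴
  hole 1: d = -82.5 mm → contributes −1 049 627 mm⁴
  hole 2: d = -27.5 mm → contributes −118 301 mm⁴
  hole 3: d = 27.5 mm → contributes −118 301 mm⁴
  hole 4: d = 82.5 mm → contributes −1 049 627 mm⁴
Total I = 58 321 696 mm⁴.

Iy ≈ 5.83 × 10⁷ mm⁴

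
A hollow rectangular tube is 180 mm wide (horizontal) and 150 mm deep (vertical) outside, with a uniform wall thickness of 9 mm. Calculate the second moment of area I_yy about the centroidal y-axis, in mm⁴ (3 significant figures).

I_yy ≈ 2.61 × 10⁷ mm⁴

Treat the section as a set of non-overlapping primitives; coordinates are from the bounding-box lower-left.
Outer rectangle: 180 × 150, A = 27 000 mm², x = 90 mm, Ī = 72 900 000 mm⁴.
Inner void (subtracted): 162 × 132, A = 21 384 mm², x = 90 mm, Ī = 46 766 808 mm⁴.
By symmetry the centroid is at mid-width, x̄ = 90 mm.
All pieces are centred on the centroidal y-axis, so I = ΣĪ (holes subtracted) = 26 133 192 mm⁴.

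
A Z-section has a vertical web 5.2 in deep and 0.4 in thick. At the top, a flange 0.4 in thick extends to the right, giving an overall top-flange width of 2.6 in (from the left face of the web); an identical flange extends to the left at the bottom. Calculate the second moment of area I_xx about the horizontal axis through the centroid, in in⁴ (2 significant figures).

Treat the section as a set of non-overlapping primitives; coordinates are from the bounding-box lower-left.
Web: 0.4 × 5.2, A = 2.08 in², y = 2.6 in, Ī = 4.687 in⁴.
Top flange (beyond web): 2.2 × 0.4, A = 0.88 in², y = 5 in, Ī = 0.01173 in⁴.
Bottom flange (beyond web): 2.2 × 0.4, A = 0.88 in², y = 0.2 in, Ī = 0.01173 in⁴.
Centroid: ȳ = ΣA·y / ΣA = 2.6 in.
Transfer each piece to the horizontal axis through the centroid using Ī + A·d² with d = y − 2.6:
  web: d = 0 in → contributes +4.687 in⁴
  top flange (beyond web): d = 2.4 in → contributes +5.081 in⁴
  bottom flange (beyond web): d = -2.4 in → contributes +5.081 in⁴
Total I = 14.85 in⁴.

I_xx ≈ 15 in⁴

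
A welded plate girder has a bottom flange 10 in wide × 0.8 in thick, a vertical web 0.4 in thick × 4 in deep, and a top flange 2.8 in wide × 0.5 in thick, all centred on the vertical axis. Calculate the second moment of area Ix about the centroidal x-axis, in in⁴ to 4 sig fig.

Break the section into simple shapes (no overlaps), measuring from the bottom-left corner of the bounding box.
Bottom plate: 10 × 0.8, A = 8 in², y = 0.4 in, Ī = 0.426667 in⁴.
Web plate: 0.4 × 4, A = 1.6 in², y = 2.8 in, Ī = 2.13333 in⁴.
Top plate: 2.8 × 0.5, A = 1.4 in², y = 5.05 in, Ī = 0.0291667 in⁴.
Centroid: ȳ = ΣA·y / ΣA = 1.34091 in.
Transfer each piece to the centroidal x-axis using Ī + A·d² with d = y − 1.34091:
  bottom plate: d = -0.940909 in → contributes +7.50915 in⁴
  web plate: d = 1.45909 in → contributes +5.53965 in⁴
  top plate: d = 3.70909 in → contributes +19.2895 in⁴
Total I = 32.3383 in⁴.

Ix ≈ 32.34 in⁴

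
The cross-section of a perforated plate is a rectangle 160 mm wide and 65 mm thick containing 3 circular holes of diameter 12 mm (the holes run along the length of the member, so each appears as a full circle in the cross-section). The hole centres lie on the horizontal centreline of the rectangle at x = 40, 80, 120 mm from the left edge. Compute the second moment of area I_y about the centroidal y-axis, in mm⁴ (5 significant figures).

I_y ≈ 2.1822 × 10⁷ mm⁴

Break the section into simple shapes (no overlaps), measuring from the bottom-left corner of the bounding box.
Plate: 160 × 65, A = 10 400 mm², x = 80 mm, Ī = 22 186 667 mm⁴.
Hole 1 (subtracted): ⌀12, A = 113.0973 mm², x = 40 mm, Ī = 1017.876 mm⁴.
Hole 2 (subtracted): ⌀12, A = 113.0973 mm², x = 80 mm, Ī = 1017.876 mm⁴.
Hole 3 (subtracted): ⌀12, A = 113.0973 mm², x = 120 mm, Ī = 1017.876 mm⁴.
By symmetry the centroid is at mid-width, x̄ = 80 mm.
Transfer each piece to the centroidal y-axis using Ī + A·d² with d = x − 80:
  plate: d = 0 mm → contributes +22 186 667 mm⁴
  hole 1: d = -40 mm → contributes −181973.6 mm⁴
  hole 2: d = 0 mm → contributes −1017.876 mm⁴
  hole 3: d = 40 mm → contributes −181973.6 mm⁴
Total I = 21 821 702 mm⁴.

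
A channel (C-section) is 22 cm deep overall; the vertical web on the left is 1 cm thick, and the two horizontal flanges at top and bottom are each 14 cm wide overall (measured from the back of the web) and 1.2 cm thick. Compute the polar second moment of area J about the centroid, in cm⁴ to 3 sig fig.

Break the section into simple shapes (no overlaps), measuring from the bottom-left corner of the bounding box.
Web: 1 × 22, A = 22 cm², y = 11 cm, Ī = 887.33 cm⁴.
Top flange (beyond web): 13 × 1.2, A = 15.6 cm², y = 21.4 cm, Ī = 1.872 cm⁴.
Bottom flange (beyond web): 13 × 1.2, A = 15.6 cm², y = 0.6 cm, Ī = 1.872 cm⁴.
By symmetry the centroid is at mid-height, ȳ = 11 cm.
Transfer each piece to the centroidal x-axis using Ī + A·d² with d = y − 11:
  web: d = 0 cm → contributes +887.33 cm⁴
  top flange (beyond web): d = 10.4 cm → contributes +1689.2 cm⁴
  bottom flange (beyond web): d = -10.4 cm → contributes +1689.2 cm⁴
Total I = 4265.7 cm⁴.
For the y-axis: x̄ = 4.6053 cm.
Repeating about the centroidal y-axis gives I_y = 1073.4 cm⁴.
Polar second moment: J = I_x + I_y = 5339.1 cm⁴.

J ≈ 5340 cm⁴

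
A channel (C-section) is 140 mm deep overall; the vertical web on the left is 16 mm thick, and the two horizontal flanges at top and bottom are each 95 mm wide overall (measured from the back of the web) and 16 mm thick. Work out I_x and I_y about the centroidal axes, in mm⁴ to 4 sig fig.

Split into non-overlapping primitives; take the origin at the lower-left of the bounding box.
Web: 16 × 140, A = 2 240 mm², y = 70 mm, Ī = 3 658 667 mm⁴.
Top flange (beyond web): 79 × 16, A = 1 264 mm², y = 132 mm, Ī = 26965.3 mm⁴.
Bottom flange (beyond web): 79 × 16, A = 1 264 mm², y = 8 mm, Ī = 26965.3 mm⁴.
By symmetry the centroid is at mid-height, ȳ = 70 mm.
Transfer each piece to the centroidal x-axis using Ī + A·d² with d = y − 70:
  web: d = 0 mm → contributes +3 658 667 mm⁴
  top flange (beyond web): d = 62 mm → contributes +4 885 781 mm⁴
  bottom flange (beyond web): d = -62 mm → contributes +4 885 781 mm⁴
Total I = 13 430 229 mm⁴.
For the y-axis: x̄ = 33.1846 mm.
Repeating about the centroidal y-axis gives I_y = 4 042 195 mm⁴.

I_x ≈ 1.343 × 10⁷ mm⁴, I_y ≈ 4.042 × 10⁶ mm⁴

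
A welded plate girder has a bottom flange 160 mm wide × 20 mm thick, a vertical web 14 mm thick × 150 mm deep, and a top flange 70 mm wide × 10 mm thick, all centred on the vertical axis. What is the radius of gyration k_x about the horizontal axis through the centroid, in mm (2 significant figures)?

Decompose the section into non-overlapping parts with the origin at the bottom-left of its bounding rectangle.
Bottom plate: 160 × 20, A = 3 200 mm², y = 10 mm, Ī = 106 667 mm⁴.
Web plate: 14 × 150, A = 2 100 mm², y = 95 mm, Ī = 3 937 500 mm⁴.
Top plate: 70 × 10, A = 700 mm², y = 175 mm, Ī = 5 833 mm⁴.
Centroid: ȳ = ΣA·y / ΣA = 59 mm.
Transfer each piece to the horizontal axis through the centroid using Ī + A·d² with d = y − 59:
  bottom plate: d = -49 mm → contributes +7 789 867 mm⁴
  web plate: d = 36 mm → contributes +6 659 100 mm⁴
  top plate: d = 116 mm → contributes +9 425 033 mm⁴
Total I = 23 874 000 mm⁴.
Radius of gyration: k = √(I/A) = √(23 874 000 / 6 000) = 63.08 mm.

k_x ≈ 63 mm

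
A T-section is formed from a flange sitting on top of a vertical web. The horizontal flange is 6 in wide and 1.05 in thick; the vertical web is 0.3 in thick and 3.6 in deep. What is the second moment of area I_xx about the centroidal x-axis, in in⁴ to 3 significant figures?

I_xx ≈ 6.73 in⁴

Split into non-overlapping primitives; take the origin at the lower-left of the bounding box.
Flange: 6 × 1.05, A = 6.3 in², y = 4.125 in, Ī = 0.57881 in⁴.
Web: 0.3 × 3.6, A = 1.08 in², y = 1.8 in, Ī = 1.1664 in⁴.
Centroid: ȳ = ΣA·y / ΣA = 3.7848 in.
Transfer each piece to the centroidal x-axis using Ī + A·d² with d = y − 3.7848:
  flange: d = 0.34024 in → contributes +1.3081 in⁴
  web: d = -1.9848 in → contributes +5.4208 in⁴
Total I = 6.7289 in⁴.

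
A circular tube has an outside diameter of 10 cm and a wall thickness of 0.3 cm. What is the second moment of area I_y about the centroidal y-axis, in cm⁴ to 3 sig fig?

Treat the section as a set of non-overlapping primitives; coordinates are from the bounding-box lower-left.
Outer circle: ⌀10, A = 78.54 cm², x = 5 cm, Ī = 490.87 cm⁴.
Bore (subtracted): ⌀9.4, A = 69.398 cm², x = 5 cm, Ī = 383.25 cm⁴.
By symmetry the centroid is at mid-width, x̄ = 5 cm.
All pieces are centred on the centroidal y-axis, so I = ΣĪ (holes subtracted) = 107.62 cm⁴.

I_y ≈ 108 cm⁴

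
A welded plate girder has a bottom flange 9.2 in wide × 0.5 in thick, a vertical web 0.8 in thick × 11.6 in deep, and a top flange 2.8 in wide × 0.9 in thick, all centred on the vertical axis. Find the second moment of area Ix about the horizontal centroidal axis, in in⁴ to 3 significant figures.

Decompose the section into non-overlapping parts with the origin at the bottom-left of its bounding rectangle.
Bottom plate: 9.2 × 0.5, A = 4.6 in², y = 0.25 in, Ī = 0.095833 in⁴.
Web plate: 0.8 × 11.6, A = 9.28 in², y = 6.3 in, Ī = 104.06 in⁴.
Top plate: 2.8 × 0.9, A = 2.52 in², y = 12.55 in, Ī = 0.1701 in⁴.
Centroid: ȳ = ΣA·y / ΣA = 5.5634 in.
Transfer each piece to the horizontal centroidal axis using Ī + A·d² with d = y − 5.5634:
  bottom plate: d = -5.3134 in → contributes +129.96 in⁴
  web plate: d = 0.73659 in → contributes +109.09 in⁴
  top plate: d = 6.9866 in → contributes +123.18 in⁴
Total I = 362.24 in⁴.

Ix ≈ 362 in⁴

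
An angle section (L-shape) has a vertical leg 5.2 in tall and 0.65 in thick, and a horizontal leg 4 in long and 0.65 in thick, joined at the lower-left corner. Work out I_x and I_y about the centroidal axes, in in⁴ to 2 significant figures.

Break the section into simple shapes (no overlaps), measuring from the bottom-left corner of the bounding box.
Vertical leg: 0.65 × 5.2, A = 3.38 in², y = 2.6 in, Ī = 7.616 in⁴.
Horizontal leg (remainder): 3.35 × 0.65, A = 2.178 in², y = 0.325 in, Ī = 0.07667 in⁴.
Centroid: ȳ = ΣA·y / ΣA = 1.709 in.
Transfer each piece to the centroidal x-axis using Ī + A·d² with d = y − 1.709:
  vertical leg: d = 0.8914 in → contributes +10.3 in⁴
  horizontal leg (remainder): d = -1.384 in → contributes +4.245 in⁴
Total I = 14.55 in⁴.
For the y-axis: x̄ = 1.109 in.
Repeating about the centroidal y-axis gives I_y = 7.453 in⁴.

I_x ≈ 15 in⁴, I_y ≈ 7.5 in⁴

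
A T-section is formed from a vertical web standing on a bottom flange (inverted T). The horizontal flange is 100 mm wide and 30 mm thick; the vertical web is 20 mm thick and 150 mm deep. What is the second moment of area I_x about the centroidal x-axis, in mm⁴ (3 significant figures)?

Split into non-overlapping primitives; take the origin at the lower-left of the bounding box.
Flange: 100 × 30, A = 3 000 mm², y = 15 mm, Ī = 225 000 mm⁴.
Web: 20 × 150, A = 3 000 mm², y = 105 mm, Ī = 5 625 000 mm⁴.
Centroid: ȳ = ΣA·y / ΣA = 60 mm.
Transfer each piece to the centroidal x-axis using Ī + A·d² with d = y − 60:
  flange: d = -45 mm → contributes +6 300 000 mm⁴
  web: d = 45 mm → contributes +11 700 000 mm⁴
Total I = 18 000 000 mm⁴.

I_x ≈ 1.80 × 10⁷ mm⁴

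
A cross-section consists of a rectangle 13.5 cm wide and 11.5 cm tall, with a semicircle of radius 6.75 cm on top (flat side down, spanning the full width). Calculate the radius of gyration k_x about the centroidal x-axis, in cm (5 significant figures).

k_x ≈ 4.9574 cm

Decompose the section into non-overlapping parts with the origin at the bottom-left of its bounding rectangle.
Rectangular body: 13.5 × 11.5, A = 155.25 cm², y = 5.75 cm, Ī = 1710.984 cm⁴.
Semicircular cap: semicircle r = 6.75, A = 71.56941 cm², y = 14.36479 cm, Ī = 227.849 cm⁴.
Centroid: ȳ = ΣA·y / ΣA = 8.468265 cm.
Transfer each piece to the centroidal x-axis using Ī + A·d² with d = y − 8.468265:
  rectangular body: d = -2.718265 cm → contributes +2858.121 cm⁴
  semicircular cap: d = 5.896524 cm → contributes +2716.245 cm⁴
Total I = 5574.367 cm⁴.
Radius of gyration: k = √(I/A) = √(5574.367 / 226.8194) = 4.957442 cm.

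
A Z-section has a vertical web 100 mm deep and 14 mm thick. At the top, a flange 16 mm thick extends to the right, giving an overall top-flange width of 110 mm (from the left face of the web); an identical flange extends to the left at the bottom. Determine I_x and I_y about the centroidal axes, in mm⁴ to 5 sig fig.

I_x ≈ 6.6512 × 10⁶ mm⁴, I_y ≈ 1.1675 × 10⁷ mm⁴

Treat the section as a set of non-overlapping primitives; coordinates are from the bounding-box lower-left.
Web: 14 × 100, A = 1 400 mm², y = 50 mm, Ī = 1 166 667 mm⁴.
Top flange (beyond web): 96 × 16, A = 1 536 mm², y = 92 mm, Ī = 32 768 mm⁴.
Bottom flange (beyond web): 96 × 16, A = 1 536 mm², y = 8 mm, Ī = 32 768 mm⁴.
Centroid: ȳ = ΣA·y / ΣA = 50 mm.
Transfer each piece to the centroidal x-axis using Ī + A·d² with d = y − 50:
  web: d = 0 mm → contributes +1 166 667 mm⁴
  top flange (beyond web): d = 42 mm → contributes +2 742 272 mm⁴
  bottom flange (beyond web): d = -42 mm → contributes +2 742 272 mm⁴
Total I = 6 651 211 mm⁴.
For the y-axis: x̄ = 103 mm.
Repeating about the centroidal y-axis gives I_y = 11 674 963 mm⁴.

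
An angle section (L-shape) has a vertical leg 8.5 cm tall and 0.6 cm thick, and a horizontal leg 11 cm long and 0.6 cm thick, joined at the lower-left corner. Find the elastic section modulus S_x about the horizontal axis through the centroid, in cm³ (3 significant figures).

Decompose the section into non-overlapping parts with the origin at the bottom-left of its bounding rectangle.
Vertical leg: 0.6 × 8.5, A = 5.1 cm², y = 4.25 cm, Ī = 30.706 cm⁴.
Horizontal leg (remainder): 10.4 × 0.6, A = 6.24 cm², y = 0.3 cm, Ī = 0.1872 cm⁴.
Centroid: ȳ = ΣA·y / ΣA = 2.0765 cm.
Transfer each piece to the horizontal axis through the centroid using Ī + A·d² with d = y − 2.0765:
  vertical leg: d = 2.1735 cm → contributes +54.8 cm⁴
  horizontal leg (remainder): d = -1.7765 cm → contributes +19.879 cm⁴
Total I = 74.68 cm⁴.
Extreme fibre distance c = 6.4235 cm; S = I/c = 11.626 cm³.

S_x ≈ 11.6 cm³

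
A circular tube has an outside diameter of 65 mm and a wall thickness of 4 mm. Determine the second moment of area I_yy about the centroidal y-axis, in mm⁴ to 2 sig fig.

I_yy ≈ 3.6 × 10⁵ mm⁴

Break the section into simple shapes (no overlaps), measuring from the bottom-left corner of the bounding box.
Outer circle: ⌀65, A = 3 318 mm², x = 32.5 mm, Ī = 876 241 mm⁴.
Bore (subtracted): ⌀57, A = 2 552 mm², x = 32.5 mm, Ī = 518 166 mm⁴.
By symmetry the centroid is at mid-width, x̄ = 32.5 mm.
All pieces are centred on the centroidal y-axis, so I = ΣĪ (holes subtracted) = 358 074 mm⁴.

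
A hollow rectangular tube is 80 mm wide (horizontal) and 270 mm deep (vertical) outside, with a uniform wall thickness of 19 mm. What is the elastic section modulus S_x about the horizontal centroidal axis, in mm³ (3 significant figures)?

Decompose the section into non-overlapping parts with the origin at the bottom-left of its bounding rectangle.
Outer rectangle: 80 × 270, A = 21 600 mm², y = 135 mm, Ī = 131 220 000 mm⁴.
Inner void (subtracted): 42 × 232, A = 9 744 mm², y = 135 mm, Ī = 43 705 088 mm⁴.
By symmetry the centroid is at mid-height, ȳ = 135 mm.
All pieces are centred on the horizontal centroidal axis, so I = ΣĪ (holes subtracted) = 87 514 912 mm⁴.
Extreme fibre distance c = 135 mm; S = I/c = 648 259 mm³.

S_x ≈ 6.48 × 10⁵ mm³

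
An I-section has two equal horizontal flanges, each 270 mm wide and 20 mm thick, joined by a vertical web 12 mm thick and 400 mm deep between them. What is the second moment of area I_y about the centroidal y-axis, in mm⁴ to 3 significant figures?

Treat the section as a set of non-overlapping primitives; coordinates are from the bounding-box lower-left.
Bottom flange: 270 × 20, A = 5 400 mm², x = 135 mm, Ī = 32 805 000 mm⁴.
Web: 12 × 400, A = 4 800 mm², x = 135 mm, Ī = 57 600 mm⁴.
Top flange: 270 × 20, A = 5 400 mm², x = 135 mm, Ī = 32 805 000 mm⁴.
By symmetry the centroid is at mid-width, x̄ = 135 mm.
All pieces are centred on the centroidal y-axis, so I = ΣĪ = 65 667 600 mm⁴.

I_y ≈ 6.57 × 10⁷ mm⁴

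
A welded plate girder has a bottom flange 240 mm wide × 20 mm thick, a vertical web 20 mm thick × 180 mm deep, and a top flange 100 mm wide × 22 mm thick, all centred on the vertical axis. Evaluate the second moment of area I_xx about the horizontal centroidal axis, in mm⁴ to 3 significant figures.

I_xx ≈ 7.41 × 10⁷ mm⁴

Treat the section as a set of non-overlapping primitives; coordinates are from the bounding-box lower-left.
Bottom plate: 240 × 20, A = 4 800 mm², y = 10 mm, Ī = 160 000 mm⁴.
Web plate: 20 × 180, A = 3 600 mm², y = 110 mm, Ī = 9 720 000 mm⁴.
Top plate: 100 × 22, A = 2 200 mm², y = 211 mm, Ī = 88 733 mm⁴.
Centroid: ȳ = ΣA·y / ΣA = 85.679 mm.
Transfer each piece to the horizontal centroidal axis using Ī + A·d² with d = y − 85.679:
  bottom plate: d = -75.679 mm → contributes +27 651 271 mm⁴
  web plate: d = 24.321 mm → contributes +11 849 397 mm⁴
  top plate: d = 125.32 mm → contributes +34 640 375 mm⁴
Total I = 74 141 043 mm⁴.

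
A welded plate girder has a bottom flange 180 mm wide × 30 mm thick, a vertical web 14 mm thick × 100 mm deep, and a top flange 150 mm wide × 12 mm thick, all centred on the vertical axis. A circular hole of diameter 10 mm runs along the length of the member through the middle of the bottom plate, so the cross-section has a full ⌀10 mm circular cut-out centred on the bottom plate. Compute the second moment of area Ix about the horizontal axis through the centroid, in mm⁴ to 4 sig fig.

Ix ≈ 2.267 × 10⁷ mm⁴

Treat the section as a set of non-overlapping primitives; coordinates are from the bounding-box lower-left.
Bottom plate: 180 × 30, A = 5 400 mm², y = 15 mm, Ī = 405 000 mm⁴.
Web plate: 14 × 100, A = 1 400 mm², y = 80 mm, Ī = 1 166 667 mm⁴.
Top plate: 150 × 12, A = 1 800 mm², y = 136 mm, Ī = 21 600 mm⁴.
Hole (subtracted): ⌀10, A = 78.5398 mm², y = 15 mm, Ī = 490.874 mm⁴.
Centroid: ȳ = ΣA·y / ΣA = 51.2379 mm.
Transfer each piece to the horizontal axis through the centroid using Ī + A·d² with d = y − 51.2379:
  bottom plate: d = -36.2379 mm → contributes +7 496 209 mm⁴
  web plate: d = 28.7621 mm → contributes +2 324 827 mm⁴
  top plate: d = 84.7621 mm → contributes +12 953 898 mm⁴
  hole: d = -36.2379 mm → contributes −103 628 mm⁴
Total I = 22 671 306 mm⁴.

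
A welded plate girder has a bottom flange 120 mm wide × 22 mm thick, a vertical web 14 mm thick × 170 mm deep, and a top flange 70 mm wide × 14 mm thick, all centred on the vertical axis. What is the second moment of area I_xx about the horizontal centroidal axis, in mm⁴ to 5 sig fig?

Split into non-overlapping primitives; take the origin at the lower-left of the bounding box.
Bottom plate: 120 × 22, A = 2 640 mm², y = 11 mm, Ī = 106 480 mm⁴.
Web plate: 14 × 170, A = 2 380 mm², y = 107 mm, Ī = 5 731 833 mm⁴.
Top plate: 70 × 14, A = 980 mm², y = 199 mm, Ī = 16006.67 mm⁴.
Centroid: ȳ = ΣA·y / ΣA = 79.78667 mm.
Transfer each piece to the horizontal centroidal axis using Ī + A·d² with d = y − 79.78667:
  bottom plate: d = -68.78667 mm → contributes +12 597 919 mm⁴
  web plate: d = 27.21333 mm → contributes +7 494 379 mm⁴
  top plate: d = 119.2133 mm → contributes +13 943 589 mm⁴
Total I = 34 035 887 mm⁴.

I_xx ≈ 3.4036 × 10⁷ mm⁴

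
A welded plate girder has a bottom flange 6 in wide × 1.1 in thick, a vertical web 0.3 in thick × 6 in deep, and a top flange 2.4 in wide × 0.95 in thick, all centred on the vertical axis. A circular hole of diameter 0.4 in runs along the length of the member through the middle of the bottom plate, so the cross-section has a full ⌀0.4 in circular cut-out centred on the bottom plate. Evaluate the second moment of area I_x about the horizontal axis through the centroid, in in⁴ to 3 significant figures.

I_x ≈ 93.9 in⁴

Treat the section as a set of non-overlapping primitives; coordinates are from the bounding-box lower-left.
Bottom plate: 6 × 1.1, A = 6.6 in², y = 0.55 in, Ī = 0.6655 in⁴.
Web plate: 0.3 × 6, A = 1.8 in², y = 4.1 in, Ī = 5.4 in⁴.
Top plate: 2.4 × 0.95, A = 2.28 in², y = 7.575 in, Ī = 0.17148 in⁴.
Hole (subtracted): ⌀0.4, A = 0.12566 in², y = 0.55 in, Ī = 0.0012566 in⁴.
Centroid: ȳ = ΣA·y / ΣA = 2.673 in.
Transfer each piece to the horizontal axis through the centroid using Ī + A·d² with d = y − 2.673:
  bottom plate: d = -2.123 in → contributes +30.413 in⁴
  web plate: d = 1.427 in → contributes +9.0653 in⁴
  top plate: d = 4.902 in → contributes +54.959 in⁴
  hole: d = -2.123 in → contributes −0.56765 in⁴
Total I = 93.869 in⁴.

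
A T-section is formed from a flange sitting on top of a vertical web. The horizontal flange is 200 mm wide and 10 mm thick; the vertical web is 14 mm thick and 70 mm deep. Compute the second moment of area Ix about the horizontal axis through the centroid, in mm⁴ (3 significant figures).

Ix ≈ 1.47 × 10⁶ mm⁴

Treat the section as a set of non-overlapping primitives; coordinates are from the bounding-box lower-left.
Flange: 200 × 10, A = 2 000 mm², y = 75 mm, Ī = 16 667 mm⁴.
Web: 14 × 70, A = 980 mm², y = 35 mm, Ī = 400 167 mm⁴.
Centroid: ȳ = ΣA·y / ΣA = 61.846 mm.
Transfer each piece to the horizontal axis through the centroid using Ī + A·d² with d = y − 61.846:
  flange: d = 13.154 mm → contributes +362 741 mm⁴
  web: d = -26.846 mm → contributes +1 106 441 mm⁴
Total I = 1 469 182 mm⁴.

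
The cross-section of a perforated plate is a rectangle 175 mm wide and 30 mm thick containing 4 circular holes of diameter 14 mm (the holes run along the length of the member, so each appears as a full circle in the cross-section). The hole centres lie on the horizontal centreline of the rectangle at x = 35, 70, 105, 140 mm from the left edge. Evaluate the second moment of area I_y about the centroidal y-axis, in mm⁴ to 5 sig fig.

I_y ≈ 1.2448 × 10⁷ mm⁴

Decompose the section into non-overlapping parts with the origin at the bottom-left of its bounding rectangle.
Plate: 175 × 30, A = 5 250 mm², x = 87.5 mm, Ī = 13 398 438 mm⁴.
Hole 1 (subtracted): ⌀14, A = 153.938 mm², x = 35 mm, Ī = 1885.741 mm⁴.
Hole 2 (subtracted): ⌀14, A = 153.938 mm², x = 70 mm, Ī = 1885.741 mm⁴.
Hole 3 (subtracted): ⌀14, A = 153.938 mm², x = 105 mm, Ī = 1885.741 mm⁴.
Hole 4 (subtracted): ⌀14, A = 153.938 mm², x = 140 mm, Ī = 1885.741 mm⁴.
By symmetry the centroid is at mid-width, x̄ = 87.5 mm.
Transfer each piece to the centroidal y-axis using Ī + A·d² with d = x − 87.5:
  plate: d = 0 mm → contributes +13 398 438 mm⁴
  hole 1: d = -52.5 mm → contributes −426177.5 mm⁴
  hole 2: d = -17.5 mm → contributes −49029.27 mm⁴
  hole 3: d = 17.5 mm → contributes −49029.27 mm⁴
  hole 4: d = 52.5 mm → contributes −426177.5 mm⁴
Total I = 12 448 024 mm⁴.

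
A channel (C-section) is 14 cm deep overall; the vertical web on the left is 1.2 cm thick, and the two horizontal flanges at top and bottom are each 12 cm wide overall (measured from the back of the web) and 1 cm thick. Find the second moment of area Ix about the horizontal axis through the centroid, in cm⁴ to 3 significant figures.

Split into non-overlapping primitives; take the origin at the lower-left of the bounding box.
Web: 1.2 × 14, A = 16.8 cm², y = 7 cm, Ī = 274.4 cm⁴.
Top flange (beyond web): 10.8 × 1, A = 10.8 cm², y = 13.5 cm, Ī = 0.9 cm⁴.
Bottom flange (beyond web): 10.8 × 1, A = 10.8 cm², y = 0.5 cm, Ī = 0.9 cm⁴.
By symmetry the centroid is at mid-height, ȳ = 7 cm.
Transfer each piece to the horizontal axis through the centroid using Ī + A·d² with d = y − 7:
  web: d = 0 cm → contributes +274.4 cm⁴
  top flange (beyond web): d = 6.5 cm → contributes +457.2 cm⁴
  bottom flange (beyond web): d = -6.5 cm → contributes +457.2 cm⁴
Total I = 1188.8 cm⁴.

Ix ≈ 1190 cm⁴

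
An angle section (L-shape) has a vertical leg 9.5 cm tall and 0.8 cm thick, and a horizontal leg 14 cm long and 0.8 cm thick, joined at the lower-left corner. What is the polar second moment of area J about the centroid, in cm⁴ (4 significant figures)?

J ≈ 511.6 cm⁴

Decompose the section into non-overlapping parts with the origin at the bottom-left of its bounding rectangle.
Vertical leg: 0.8 × 9.5, A = 7.6 cm², y = 4.75 cm, Ī = 57.1583 cm⁴.
Horizontal leg (remainder): 13.2 × 0.8, A = 10.56 cm², y = 0.4 cm, Ī = 0.5632 cm⁴.
Centroid: ȳ = ΣA·y / ΣA = 2.22048 cm.
Transfer each piece to the centroidal x-axis using Ī + A·d² with d = y − 2.22048:
  vertical leg: d = 2.52952 cm → contributes +105.787 cm⁴
  horizontal leg (remainder): d = -1.82048 cm → contributes +35.5608 cm⁴
Total I = 141.347 cm⁴.
For the y-axis: x̄ = 4.47048 cm.
Repeating about the centroidal y-axis gives I_y = 370.286 cm⁴.
Polar second moment: J = I_x + I_y = 511.634 cm⁴.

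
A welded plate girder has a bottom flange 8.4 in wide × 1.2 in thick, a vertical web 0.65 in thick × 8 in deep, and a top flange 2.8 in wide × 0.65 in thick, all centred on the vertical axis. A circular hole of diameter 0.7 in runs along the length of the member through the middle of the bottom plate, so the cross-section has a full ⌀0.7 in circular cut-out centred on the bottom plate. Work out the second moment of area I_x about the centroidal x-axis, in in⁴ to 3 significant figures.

I_x ≈ 187 in⁴

Treat the section as a set of non-overlapping primitives; coordinates are from the bounding-box lower-left.
Bottom plate: 8.4 × 1.2, A = 10.08 in², y = 0.6 in, Ī = 1.2096 in⁴.
Web plate: 0.65 × 8, A = 5.2 in², y = 5.2 in, Ī = 27.733 in⁴.
Top plate: 2.8 × 0.65, A = 1.82 in², y = 9.525 in, Ī = 0.064079 in⁴.
Hole (subtracted): ⌀0.7, A = 0.38485 in², y = 0.6 in, Ī = 0.011786 in⁴.
Centroid: ȳ = ΣA·y / ΣA = 3.0028 in.
Transfer each piece to the centroidal x-axis using Ī + A·d² with d = y − 3.0028:
  bottom plate: d = -2.4028 in → contributes +59.407 in⁴
  web plate: d = 2.1972 in → contributes +52.837 in⁴
  top plate: d = 6.5222 in → contributes +77.485 in⁴
  hole: d = -2.4028 in → contributes −2.2337 in⁴
Total I = 187.49 in⁴.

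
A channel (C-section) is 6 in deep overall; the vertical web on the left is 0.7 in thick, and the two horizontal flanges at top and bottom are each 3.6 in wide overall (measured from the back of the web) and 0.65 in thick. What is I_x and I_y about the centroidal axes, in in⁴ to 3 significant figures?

I_x ≈ 39.7 in⁴, I_y ≈ 9.25 in⁴

Break the section into simple shapes (no overlaps), measuring from the bottom-left corner of the bounding box.
Web: 0.7 × 6, A = 4.2 in², y = 3 in, Ī = 12.6 in⁴.
Top flange (beyond web): 2.9 × 0.65, A = 1.885 in², y = 5.675 in, Ī = 0.066368 in⁴.
Bottom flange (beyond web): 2.9 × 0.65, A = 1.885 in², y = 0.325 in, Ī = 0.066368 in⁴.
By symmetry the centroid is at mid-height, ȳ = 3 in.
Transfer each piece to the centroidal x-axis using Ī + A·d² with d = y − 3:
  web: d = 0 in → contributes +12.6 in⁴
  top flange (beyond web): d = 2.675 in → contributes +13.555 in⁴
  bottom flange (beyond web): d = -2.675 in → contributes +13.555 in⁴
Total I = 39.709 in⁴.
For the y-axis: x̄ = 1.2014 in.
Repeating about the centroidal y-axis gives I_y = 9.2506 in⁴.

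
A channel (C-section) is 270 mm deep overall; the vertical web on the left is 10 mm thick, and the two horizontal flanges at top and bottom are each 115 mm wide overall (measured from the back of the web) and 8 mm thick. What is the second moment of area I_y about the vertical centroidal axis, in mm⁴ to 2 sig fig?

I_y ≈ 5.0 × 10⁶ mm⁴

Decompose the section into non-overlapping parts with the origin at the bottom-left of its bounding rectangle.
Web: 10 × 270, A = 2 700 mm², x = 5 mm, Ī = 22 500 mm⁴.
Top flange (beyond web): 105 × 8, A = 840 mm², x = 62.5 mm, Ī = 771 750 mm⁴.
Bottom flange (beyond web): 105 × 8, A = 840 mm², x = 62.5 mm, Ī = 771 750 mm⁴.
Centroid: x̄ = ΣA·x / ΣA = 27.05 mm.
Transfer each piece to the vertical centroidal axis using Ī + A·d² with d = x − 27.05:
  web: d = -22.05 mm → contributes +1 335 818 mm⁴
  top flange (beyond web): d = 35.45 mm → contributes +1 827 095 mm⁴
  bottom flange (beyond web): d = 35.45 mm → contributes +1 827 095 mm⁴
Total I = 4 990 007 mm⁴.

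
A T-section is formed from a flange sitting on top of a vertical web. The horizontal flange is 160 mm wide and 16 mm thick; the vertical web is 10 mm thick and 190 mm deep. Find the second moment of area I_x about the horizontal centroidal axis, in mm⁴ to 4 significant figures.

I_x ≈ 1.734 × 10⁷ mm⁴

Split into non-overlapping primitives; take the origin at the lower-left of the bounding box.
Flange: 160 × 16, A = 2 560 mm², y = 198 mm, Ī = 54613.3 mm⁴.
Web: 10 × 190, A = 1 900 mm², y = 95 mm, Ī = 5 715 833 mm⁴.
Centroid: ȳ = ΣA·y / ΣA = 154.121 mm.
Transfer each piece to the horizontal centroidal axis using Ī + A·d² with d = y − 154.121:
  flange: d = 43.8789 mm → contributes +4 983 535 mm⁴
  web: d = -59.1211 mm → contributes +12 356 906 mm⁴
Total I = 17 340 441 mm⁴.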